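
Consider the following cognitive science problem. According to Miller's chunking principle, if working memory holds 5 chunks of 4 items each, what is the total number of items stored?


Total items = chunks * items_per_chunk
= 5 * 4
= 20


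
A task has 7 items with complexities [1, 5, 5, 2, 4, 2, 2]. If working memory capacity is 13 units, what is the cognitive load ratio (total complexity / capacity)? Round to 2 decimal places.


Total complexity = 1 + 5 + 5 + 2 + 4 + 2 + 2 = 21
Load = total / capacity = 21 / 13
= 1.62


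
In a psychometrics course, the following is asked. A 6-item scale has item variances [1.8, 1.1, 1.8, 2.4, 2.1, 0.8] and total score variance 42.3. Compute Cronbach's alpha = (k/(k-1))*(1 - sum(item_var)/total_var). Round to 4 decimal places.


alpha = (k/(k-1)) * (1 - sum(s_i^2)/s_total^2)
sum(item variances) = 10.0
k/(k-1) = 6/5 = 1.2
1 - 10.0/42.3 = 1 - 0.236407 = 0.763593
alpha = 1.2 * 0.763593
= 0.9163


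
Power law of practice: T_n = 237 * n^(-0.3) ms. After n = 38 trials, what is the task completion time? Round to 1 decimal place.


T_n = 237 * 38^(-0.3)
38^(-0.3) = 0.335788
T_n = 237 * 0.335788
= 79.6 ms


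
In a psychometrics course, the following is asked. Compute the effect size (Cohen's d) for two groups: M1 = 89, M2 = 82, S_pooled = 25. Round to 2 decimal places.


Cohen's d = (M1 - M2) / S_pooled
= (89 - 82) / 25
= 7 / 25
= 0.28


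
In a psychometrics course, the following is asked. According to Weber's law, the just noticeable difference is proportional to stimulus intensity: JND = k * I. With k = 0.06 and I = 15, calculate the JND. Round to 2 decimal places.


JND = k * I
JND = 0.06 * 15
= 0.90


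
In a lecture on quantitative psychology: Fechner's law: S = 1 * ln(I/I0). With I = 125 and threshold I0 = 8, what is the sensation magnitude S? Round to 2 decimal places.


S = 1 * ln(125/8)
I/I0 = 15.625
ln(15.625) = 2.7489
S = 1 * 2.7489
= 2.75


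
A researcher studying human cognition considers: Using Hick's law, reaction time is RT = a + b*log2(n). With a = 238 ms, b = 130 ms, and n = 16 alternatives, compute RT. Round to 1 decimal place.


RT = 238 + 130 * log2(16)
log2(16) = 4.0
RT = 238 + 130 * 4.0
= 238 + 520.0
= 758.0 ms


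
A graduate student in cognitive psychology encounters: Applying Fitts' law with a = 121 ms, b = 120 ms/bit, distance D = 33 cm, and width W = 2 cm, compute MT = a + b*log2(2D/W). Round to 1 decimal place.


MT = 121 + 120 * log2(2*33/2)
2D/W = 33.0
log2(33.0) = 5.0444
MT = 121 + 120 * 5.0444
= 726.3 ms


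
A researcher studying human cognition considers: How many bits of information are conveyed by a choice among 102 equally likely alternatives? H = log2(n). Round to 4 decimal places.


H = log2(n)
H = log2(102)
= 6.6724


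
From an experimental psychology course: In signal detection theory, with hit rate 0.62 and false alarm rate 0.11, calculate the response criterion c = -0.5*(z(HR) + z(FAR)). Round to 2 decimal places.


c = -0.5 * (z(HR) + z(FAR))
z(0.62) = 0.3055
z(0.11) = -1.2265
c = -0.5 * (0.3055 + -1.2265)
= -0.5 * -0.921
= 0.46


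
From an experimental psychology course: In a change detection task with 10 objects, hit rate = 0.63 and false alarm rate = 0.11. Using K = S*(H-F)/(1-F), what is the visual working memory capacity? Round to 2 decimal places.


K = S * (H - F) / (1 - F)
H - F = 0.52
1 - F = 0.89
K = 10 * 0.52 / 0.89
= 5.84


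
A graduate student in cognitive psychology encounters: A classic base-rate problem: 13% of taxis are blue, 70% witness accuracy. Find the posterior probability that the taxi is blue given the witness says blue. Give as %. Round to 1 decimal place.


P(blue | says blue) = P(says blue | blue)*P(blue) / [P(says blue | blue)*P(blue) + P(says blue | not blue)*P(not blue)]
Numerator = 0.7 * 0.13 = 0.091
False identification = 0.3 * 0.87 = 0.261
P = 0.091 / (0.091 + 0.261)
= 0.091 / 0.352
As percentage = 25.9


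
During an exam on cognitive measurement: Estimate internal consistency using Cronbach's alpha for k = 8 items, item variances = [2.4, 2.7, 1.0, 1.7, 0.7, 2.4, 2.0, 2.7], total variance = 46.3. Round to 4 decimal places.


alpha = (k/(k-1)) * (1 - sum(s_i^2)/s_total^2)
sum(item variances) = 15.6
k/(k-1) = 8/7 = 1.142857
1 - 15.6/46.3 = 1 - 0.336933 = 0.663067
alpha = 1.142857 * 0.663067
= 0.7578


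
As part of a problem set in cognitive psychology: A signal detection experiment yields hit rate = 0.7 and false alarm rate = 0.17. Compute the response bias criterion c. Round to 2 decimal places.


c = -0.5 * (z(HR) + z(FAR))
z(0.7) = 0.5244
z(0.17) = -0.9542
c = -0.5 * (0.5244 + -0.9542)
= -0.5 * -0.4298
= 0.21


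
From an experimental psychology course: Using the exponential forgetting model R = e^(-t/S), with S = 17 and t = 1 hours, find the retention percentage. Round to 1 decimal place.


R = e^(-t/S)
-t/S = -1/17 = -0.058824
R = e^(-0.058824) = 0.942873
Percentage = 0.942873 * 100
= 94.3


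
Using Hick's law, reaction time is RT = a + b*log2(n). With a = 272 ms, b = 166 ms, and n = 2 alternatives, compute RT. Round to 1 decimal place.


RT = 272 + 166 * log2(2)
log2(2) = 1.0
RT = 272 + 166 * 1.0
= 272 + 166.0
= 438.0 ms


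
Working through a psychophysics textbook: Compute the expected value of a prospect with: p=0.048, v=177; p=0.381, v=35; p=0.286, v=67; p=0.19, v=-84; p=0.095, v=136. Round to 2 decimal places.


EU = sum(p_i * v_i)
0.048 * 177 = 8.496
0.381 * 35 = 13.335
0.286 * 67 = 19.162
0.19 * -84 = -15.96
0.095 * 136 = 12.92
EU = 8.496 + 13.335 + 19.162 + -15.96 + 12.92
= 37.95


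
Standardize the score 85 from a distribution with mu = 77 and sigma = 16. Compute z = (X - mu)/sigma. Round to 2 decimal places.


z = (X - mu) / sigma
= (85 - 77) / 16
= 8 / 16
= 0.50


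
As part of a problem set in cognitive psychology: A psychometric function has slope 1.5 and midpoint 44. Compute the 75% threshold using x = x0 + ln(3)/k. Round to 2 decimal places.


At P = 0.75: 0.75 = 1/(1 + e^(-k*(x-x0)))
Solving: e^(-k*(x-x0)) = 1/3
x = x0 + ln(3)/k
ln(3) = 1.0986
x = 44 + 1.0986/1.5
= 44 + 0.7324
= 44.73


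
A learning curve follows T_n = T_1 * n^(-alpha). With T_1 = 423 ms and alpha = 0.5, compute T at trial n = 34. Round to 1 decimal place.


T_n = 423 * 34^(-0.5)
34^(-0.5) = 0.171499
T_n = 423 * 0.171499
= 72.5 ms


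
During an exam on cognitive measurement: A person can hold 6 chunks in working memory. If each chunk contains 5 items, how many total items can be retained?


Total items = chunks * items_per_chunk
= 6 * 5
= 30


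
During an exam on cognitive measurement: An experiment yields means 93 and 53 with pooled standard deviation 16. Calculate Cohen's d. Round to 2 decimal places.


Cohen's d = (M1 - M2) / S_pooled
= (93 - 53) / 16
= 40 / 16
= 2.50


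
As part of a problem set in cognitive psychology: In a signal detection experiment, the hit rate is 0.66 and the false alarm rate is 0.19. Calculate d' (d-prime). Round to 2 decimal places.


d' = z(HR) - z(FAR)
z(0.66) = 0.4125
z(0.19) = -0.8779
d' = 0.4125 - -0.8779
= 1.29


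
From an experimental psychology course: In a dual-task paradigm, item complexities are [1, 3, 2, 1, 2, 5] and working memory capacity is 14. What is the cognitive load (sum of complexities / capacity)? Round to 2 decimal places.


Total complexity = 1 + 3 + 2 + 1 + 2 + 5 = 14
Load = total / capacity = 14 / 14
= 1.00


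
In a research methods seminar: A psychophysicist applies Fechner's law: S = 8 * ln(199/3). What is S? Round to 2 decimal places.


S = 8 * ln(199/3)
I/I0 = 66.333333
ln(66.333333) = 4.1947
S = 8 * 4.1947
= 33.56


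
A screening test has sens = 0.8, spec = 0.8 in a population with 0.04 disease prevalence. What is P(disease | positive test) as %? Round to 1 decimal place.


PPV = (sens * prev) / (sens * prev + (1-spec) * (1-prev))
Numerator = 0.8 * 0.04 = 0.032
P(positive and no disease) = (1 - spec) * (1 - prev) = (1 - 0.8) * (1 - 0.04) = 0.192
Denominator = 0.032 + 0.192 = 0.224
PPV = 0.032 / 0.224 = 0.142857
As percentage = 14.3


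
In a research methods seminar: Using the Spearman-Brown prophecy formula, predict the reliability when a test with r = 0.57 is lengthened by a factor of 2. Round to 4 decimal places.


r_new = n*r / (1 + (n-1)*r)
Numerator = 2 * 0.57 = 1.14
Denominator = 1 + 1 * 0.57 = 1.57
r_new = 1.14 / 1.57
= 0.7261


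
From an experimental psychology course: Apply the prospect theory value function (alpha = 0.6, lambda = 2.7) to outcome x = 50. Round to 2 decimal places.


Since x = 50 >= 0, use v(x) = x^0.6
50^0.6 = 10.4564
v(50) = 10.46


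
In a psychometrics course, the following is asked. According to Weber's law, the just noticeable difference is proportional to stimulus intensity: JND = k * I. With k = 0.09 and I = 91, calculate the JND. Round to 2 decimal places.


JND = k * I
JND = 0.09 * 91
= 8.19


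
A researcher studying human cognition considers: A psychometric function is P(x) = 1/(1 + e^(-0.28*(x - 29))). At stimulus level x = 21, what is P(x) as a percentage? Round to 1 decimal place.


P(x) = 1/(1 + e^(-0.28*(21 - 29)))
Exponent = -0.28 * -8 = 2.24
e^(2.24) = 9.393331
P = 1/(1 + 9.393331) = 0.096216
Percentage = 9.6


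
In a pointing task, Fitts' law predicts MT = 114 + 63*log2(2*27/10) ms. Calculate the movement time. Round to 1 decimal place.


MT = 114 + 63 * log2(2*27/10)
2D/W = 5.4
log2(5.4) = 2.433
MT = 114 + 63 * 2.433
= 267.3 ms


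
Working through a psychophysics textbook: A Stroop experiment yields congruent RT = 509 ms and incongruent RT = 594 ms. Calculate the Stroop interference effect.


Stroop effect = RT(incongruent) - RT(congruent)
= 594 - 509
= 85 ms


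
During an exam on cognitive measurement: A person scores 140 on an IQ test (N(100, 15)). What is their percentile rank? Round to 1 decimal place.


z = (IQ - mean) / SD
z = (140 - 100) / 15 = 2.6667
Percentile = Phi(2.6667) * 100
Phi(2.6667) = 0.99617
= 99.6


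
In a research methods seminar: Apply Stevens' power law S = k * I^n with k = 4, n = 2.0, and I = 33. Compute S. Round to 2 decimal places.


S = 4 * 33^2.0
33^2.0 = 1089.0
S = 4 * 1089.0
= 4356.00


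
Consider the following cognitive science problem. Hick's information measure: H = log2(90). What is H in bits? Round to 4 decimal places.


H = log2(n)
H = log2(90)
= 6.4919


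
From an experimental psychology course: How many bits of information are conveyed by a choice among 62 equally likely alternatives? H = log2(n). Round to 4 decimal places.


H = log2(n)
H = log2(62)
= 5.9542


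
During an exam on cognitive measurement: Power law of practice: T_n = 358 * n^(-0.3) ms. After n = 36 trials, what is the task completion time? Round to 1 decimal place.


T_n = 358 * 36^(-0.3)
36^(-0.3) = 0.341279
T_n = 358 * 0.341279
= 122.2 ms


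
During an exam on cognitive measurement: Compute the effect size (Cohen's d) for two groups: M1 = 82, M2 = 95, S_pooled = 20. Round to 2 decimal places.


Cohen's d = (M1 - M2) / S_pooled
= (82 - 95) / 20
= -13 / 20
= -0.65


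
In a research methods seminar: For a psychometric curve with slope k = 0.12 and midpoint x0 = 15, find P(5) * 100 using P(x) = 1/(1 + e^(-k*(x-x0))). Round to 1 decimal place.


P(x) = 1/(1 + e^(-0.12*(5 - 15)))
Exponent = -0.12 * -10 = 1.2
e^(1.2) = 3.320117
P = 1/(1 + 3.320117) = 0.231475
Percentage = 23.1


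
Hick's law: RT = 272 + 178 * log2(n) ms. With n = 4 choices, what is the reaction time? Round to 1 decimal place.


RT = 272 + 178 * log2(4)
log2(4) = 2.0
RT = 272 + 178 * 2.0
= 272 + 356.0
= 628.0 ms


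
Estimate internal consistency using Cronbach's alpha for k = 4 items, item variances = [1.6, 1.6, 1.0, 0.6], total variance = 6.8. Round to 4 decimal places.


alpha = (k/(k-1)) * (1 - sum(s_i^2)/s_total^2)
sum(item variances) = 4.8
k/(k-1) = 4/3 = 1.333333
1 - 4.8/6.8 = 1 - 0.705882 = 0.294118
alpha = 1.333333 * 0.294118
= 0.3922


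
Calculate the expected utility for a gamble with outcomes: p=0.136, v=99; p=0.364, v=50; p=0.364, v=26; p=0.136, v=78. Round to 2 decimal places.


EU = sum(p_i * v_i)
0.136 * 99 = 13.464
0.364 * 50 = 18.2
0.364 * 26 = 9.464
0.136 * 78 = 10.608
EU = 13.464 + 18.2 + 9.464 + 10.608
= 51.74


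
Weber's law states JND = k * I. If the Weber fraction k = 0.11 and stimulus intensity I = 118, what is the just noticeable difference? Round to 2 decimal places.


JND = k * I
JND = 0.11 * 118
= 12.98


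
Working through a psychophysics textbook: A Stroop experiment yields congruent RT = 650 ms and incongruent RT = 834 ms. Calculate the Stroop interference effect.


Stroop effect = RT(incongruent) - RT(congruent)
= 834 - 650
= 184 ms


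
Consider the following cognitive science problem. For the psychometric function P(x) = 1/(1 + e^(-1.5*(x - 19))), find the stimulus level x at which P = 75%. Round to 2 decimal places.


At P = 0.75: 0.75 = 1/(1 + e^(-k*(x-x0)))
Solving: e^(-k*(x-x0)) = 1/3
x = x0 + ln(3)/k
ln(3) = 1.0986
x = 19 + 1.0986/1.5
= 19 + 0.7324
= 19.73


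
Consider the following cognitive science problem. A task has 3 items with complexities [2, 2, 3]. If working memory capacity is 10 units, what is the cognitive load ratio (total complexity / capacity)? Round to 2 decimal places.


Total complexity = 2 + 2 + 3 = 7
Load = total / capacity = 7 / 10
= 0.70


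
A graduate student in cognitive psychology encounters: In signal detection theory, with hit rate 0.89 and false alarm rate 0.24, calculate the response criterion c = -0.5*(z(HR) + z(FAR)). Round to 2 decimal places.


c = -0.5 * (z(HR) + z(FAR))
z(0.89) = 1.2265
z(0.24) = -0.7063
c = -0.5 * (1.2265 + -0.7063)
= -0.5 * 0.5202
= -0.26


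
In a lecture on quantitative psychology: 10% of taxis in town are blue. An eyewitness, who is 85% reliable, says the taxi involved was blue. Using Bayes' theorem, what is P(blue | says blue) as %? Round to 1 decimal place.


P(blue | says blue) = P(says blue | blue)*P(blue) / [P(says blue | blue)*P(blue) + P(says blue | not blue)*P(not blue)]
Numerator = 0.85 * 0.1 = 0.085
False identification = 0.15 * 0.9 = 0.135
P = 0.085 / (0.085 + 0.135)
= 0.085 / 0.22
As percentage = 38.6


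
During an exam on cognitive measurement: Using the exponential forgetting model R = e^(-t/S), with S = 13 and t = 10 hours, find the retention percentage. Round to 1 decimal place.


R = e^(-t/S)
-t/S = -10/13 = -0.769231
R = e^(-0.769231) = 0.463369
Percentage = 0.463369 * 100
= 46.3


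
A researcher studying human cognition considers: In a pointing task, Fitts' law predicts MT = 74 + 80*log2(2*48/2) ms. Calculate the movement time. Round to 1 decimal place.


MT = 74 + 80 * log2(2*48/2)
2D/W = 48.0
log2(48.0) = 5.585
MT = 74 + 80 * 5.585
= 520.8 ms


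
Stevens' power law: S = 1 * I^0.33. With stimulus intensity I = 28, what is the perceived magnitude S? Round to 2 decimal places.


S = 1 * 28^0.33
28^0.33 = 3.003
S = 1 * 3.003
= 3.00


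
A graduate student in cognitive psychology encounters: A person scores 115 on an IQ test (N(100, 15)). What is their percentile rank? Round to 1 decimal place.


z = (IQ - mean) / SD
z = (115 - 100) / 15 = 1.0
Percentile = Phi(1.0) * 100
Phi(1.0) = 0.841345
= 84.1


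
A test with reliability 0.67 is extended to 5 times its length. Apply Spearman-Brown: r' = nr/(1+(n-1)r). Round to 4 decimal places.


r_new = n*r / (1 + (n-1)*r)
Numerator = 5 * 0.67 = 3.35
Denominator = 1 + 4 * 0.67 = 3.68
r_new = 3.35 / 3.68
= 0.9103


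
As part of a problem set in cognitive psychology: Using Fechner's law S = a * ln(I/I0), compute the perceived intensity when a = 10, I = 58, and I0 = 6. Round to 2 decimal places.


S = 10 * ln(58/6)
I/I0 = 9.666667
ln(9.666667) = 2.2687
S = 10 * 2.2687
= 22.69


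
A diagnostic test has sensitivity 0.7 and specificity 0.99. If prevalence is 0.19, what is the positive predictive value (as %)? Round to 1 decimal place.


PPV = (sens * prev) / (sens * prev + (1-spec) * (1-prev))
Numerator = 0.7 * 0.19 = 0.133
P(positive and no disease) = (1 - spec) * (1 - prev) = (1 - 0.99) * (1 - 0.19) = 0.0081
Denominator = 0.133 + 0.0081 = 0.1411
PPV = 0.133 / 0.1411 = 0.942594
As percentage = 94.3


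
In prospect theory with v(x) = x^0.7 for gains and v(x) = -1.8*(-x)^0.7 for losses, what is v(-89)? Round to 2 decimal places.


Since x = -89 < 0, use v(x) = -lambda*(-x)^alpha
(-x) = 89
89^0.7 = 23.1512
v(-89) = -1.8 * 23.1512
= -41.67


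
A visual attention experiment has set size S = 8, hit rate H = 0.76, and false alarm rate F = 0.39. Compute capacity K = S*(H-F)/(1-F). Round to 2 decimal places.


K = S * (H - F) / (1 - F)
H - F = 0.37
1 - F = 0.61
K = 8 * 0.37 / 0.61
= 4.85


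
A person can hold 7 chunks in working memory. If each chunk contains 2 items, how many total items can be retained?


Total items = chunks * items_per_chunk
= 7 * 2
= 14


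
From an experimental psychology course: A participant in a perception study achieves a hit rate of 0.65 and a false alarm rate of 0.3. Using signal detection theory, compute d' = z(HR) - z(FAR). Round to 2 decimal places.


d' = z(HR) - z(FAR)
z(0.65) = 0.3853
z(0.3) = -0.5244
d' = 0.3853 - -0.5244
= 0.91


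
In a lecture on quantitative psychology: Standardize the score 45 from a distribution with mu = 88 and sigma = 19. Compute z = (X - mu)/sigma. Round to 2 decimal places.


z = (X - mu) / sigma
= (45 - 88) / 19
= -43 / 19
= -2.26


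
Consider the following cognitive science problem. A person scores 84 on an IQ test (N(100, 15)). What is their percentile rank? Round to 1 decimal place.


z = (IQ - mean) / SD
z = (84 - 100) / 15 = -1.0667
Percentile = Phi(-1.0667) * 100
Phi(-1.0667) = 0.143054
= 14.3


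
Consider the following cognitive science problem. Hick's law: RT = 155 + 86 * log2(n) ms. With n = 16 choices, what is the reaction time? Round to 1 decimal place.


RT = 155 + 86 * log2(16)
log2(16) = 4.0
RT = 155 + 86 * 4.0
= 155 + 344.0
= 499.0 ms


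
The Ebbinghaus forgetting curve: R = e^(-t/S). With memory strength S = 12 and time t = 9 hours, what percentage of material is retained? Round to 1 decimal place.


R = e^(-t/S)
-t/S = -9/12 = -0.75
R = e^(-0.75) = 0.472367
Percentage = 0.472367 * 100
= 47.2


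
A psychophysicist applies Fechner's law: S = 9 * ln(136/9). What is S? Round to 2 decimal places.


S = 9 * ln(136/9)
I/I0 = 15.111111
ln(15.111111) = 2.7154
S = 9 * 2.7154
= 24.44


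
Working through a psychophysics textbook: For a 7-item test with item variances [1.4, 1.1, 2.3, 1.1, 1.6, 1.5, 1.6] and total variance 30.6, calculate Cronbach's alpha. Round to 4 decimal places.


alpha = (k/(k-1)) * (1 - sum(s_i^2)/s_total^2)
sum(item variances) = 10.6
k/(k-1) = 7/6 = 1.166667
1 - 10.6/30.6 = 1 - 0.346405 = 0.653595
alpha = 1.166667 * 0.653595
= 0.7625


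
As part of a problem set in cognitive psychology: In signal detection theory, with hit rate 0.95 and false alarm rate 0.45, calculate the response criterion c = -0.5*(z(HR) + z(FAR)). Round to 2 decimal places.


c = -0.5 * (z(HR) + z(FAR))
z(0.95) = 1.6449
z(0.45) = -0.1257
c = -0.5 * (1.6449 + -0.1257)
= -0.5 * 1.5192
= -0.76


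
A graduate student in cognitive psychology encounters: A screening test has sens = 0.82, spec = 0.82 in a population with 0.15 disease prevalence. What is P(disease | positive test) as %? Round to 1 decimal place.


PPV = (sens * prev) / (sens * prev + (1-spec) * (1-prev))
Numerator = 0.82 * 0.15 = 0.123
P(positive and no disease) = (1 - spec) * (1 - prev) = (1 - 0.82) * (1 - 0.15) = 0.153
Denominator = 0.123 + 0.153 = 0.276
PPV = 0.123 / 0.276 = 0.445652
As percentage = 44.6


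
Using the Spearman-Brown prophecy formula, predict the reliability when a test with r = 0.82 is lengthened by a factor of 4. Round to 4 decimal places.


r_new = n*r / (1 + (n-1)*r)
Numerator = 4 * 0.82 = 3.28
Denominator = 1 + 3 * 0.82 = 3.46
r_new = 3.28 / 3.46
= 0.9480


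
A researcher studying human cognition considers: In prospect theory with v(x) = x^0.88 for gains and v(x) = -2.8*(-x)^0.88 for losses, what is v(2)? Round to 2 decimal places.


Since x = 2 >= 0, use v(x) = x^0.88
2^0.88 = 1.8404
v(2) = 1.84


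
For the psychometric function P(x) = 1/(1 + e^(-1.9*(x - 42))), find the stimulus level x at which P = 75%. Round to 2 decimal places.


At P = 0.75: 0.75 = 1/(1 + e^(-k*(x-x0)))
Solving: e^(-k*(x-x0)) = 1/3
x = x0 + ln(3)/k
ln(3) = 1.0986
x = 42 + 1.0986/1.9
= 42 + 0.5782
= 42.58


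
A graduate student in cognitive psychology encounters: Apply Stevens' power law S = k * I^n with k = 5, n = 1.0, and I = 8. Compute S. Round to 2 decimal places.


S = 5 * 8^1.0
8^1.0 = 8.0
S = 5 * 8.0
= 40.00


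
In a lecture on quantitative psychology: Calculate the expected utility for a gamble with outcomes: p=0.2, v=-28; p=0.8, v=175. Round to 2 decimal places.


EU = sum(p_i * v_i)
0.2 * -28 = -5.6
0.8 * 175 = 140.0
EU = -5.6 + 140.0
= 134.40


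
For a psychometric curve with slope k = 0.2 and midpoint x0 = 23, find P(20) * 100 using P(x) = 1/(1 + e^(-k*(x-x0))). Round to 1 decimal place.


P(x) = 1/(1 + e^(-0.2*(20 - 23)))
Exponent = -0.2 * -3 = 0.6
e^(0.6) = 1.822119
P = 1/(1 + 1.822119) = 0.354344
Percentage = 35.4


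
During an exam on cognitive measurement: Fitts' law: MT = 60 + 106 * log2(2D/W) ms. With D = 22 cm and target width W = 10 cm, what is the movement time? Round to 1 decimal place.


MT = 60 + 106 * log2(2*22/10)
2D/W = 4.4
log2(4.4) = 2.1375
MT = 60 + 106 * 2.1375
= 286.6 ms


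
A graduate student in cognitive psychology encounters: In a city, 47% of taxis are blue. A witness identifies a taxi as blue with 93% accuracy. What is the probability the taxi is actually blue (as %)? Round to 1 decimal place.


P(blue | says blue) = P(says blue | blue)*P(blue) / [P(says blue | blue)*P(blue) + P(says blue | not blue)*P(not blue)]
Numerator = 0.93 * 0.47 = 0.4371
False identification = 0.07 * 0.53 = 0.0371
P = 0.4371 / (0.4371 + 0.0371)
= 0.4371 / 0.4742
As percentage = 92.2


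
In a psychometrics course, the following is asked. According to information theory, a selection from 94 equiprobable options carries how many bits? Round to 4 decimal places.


H = log2(n)
H = log2(94)
= 6.5546


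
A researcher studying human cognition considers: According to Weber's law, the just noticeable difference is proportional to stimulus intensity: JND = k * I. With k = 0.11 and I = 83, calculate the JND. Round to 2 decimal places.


JND = k * I
JND = 0.11 * 83
= 9.13


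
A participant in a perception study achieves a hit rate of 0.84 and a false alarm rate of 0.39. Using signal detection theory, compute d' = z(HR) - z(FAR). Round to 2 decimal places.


d' = z(HR) - z(FAR)
z(0.84) = 0.9945
z(0.39) = -0.2793
d' = 0.9945 - -0.2793
= 1.27


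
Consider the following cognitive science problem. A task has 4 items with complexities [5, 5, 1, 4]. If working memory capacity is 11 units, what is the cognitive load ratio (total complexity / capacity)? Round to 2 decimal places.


Total complexity = 5 + 5 + 1 + 4 = 15
Load = total / capacity = 15 / 11
= 1.36


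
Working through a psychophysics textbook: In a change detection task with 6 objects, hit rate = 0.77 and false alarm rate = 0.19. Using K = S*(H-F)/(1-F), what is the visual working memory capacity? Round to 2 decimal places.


K = S * (H - F) / (1 - F)
H - F = 0.58
1 - F = 0.81
K = 6 * 0.58 / 0.81
= 4.30


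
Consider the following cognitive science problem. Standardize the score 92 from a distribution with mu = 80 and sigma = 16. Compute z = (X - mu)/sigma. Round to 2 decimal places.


z = (X - mu) / sigma
= (92 - 80) / 16
= 12 / 16
= 0.75


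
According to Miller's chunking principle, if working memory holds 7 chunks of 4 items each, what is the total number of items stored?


Total items = chunks * items_per_chunk
= 7 * 4
= 28


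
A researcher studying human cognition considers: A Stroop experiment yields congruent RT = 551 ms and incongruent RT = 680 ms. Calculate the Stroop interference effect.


Stroop effect = RT(incongruent) - RT(congruent)
= 680 - 551
= 129 ms


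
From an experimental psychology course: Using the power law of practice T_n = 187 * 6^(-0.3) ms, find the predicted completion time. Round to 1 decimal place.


T_n = 187 * 6^(-0.3)
6^(-0.3) = 0.584191
T_n = 187 * 0.584191
= 109.2 ms


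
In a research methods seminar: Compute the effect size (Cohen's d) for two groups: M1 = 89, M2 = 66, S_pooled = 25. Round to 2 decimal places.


Cohen's d = (M1 - M2) / S_pooled
= (89 - 66) / 25
= 23 / 25
= 0.92


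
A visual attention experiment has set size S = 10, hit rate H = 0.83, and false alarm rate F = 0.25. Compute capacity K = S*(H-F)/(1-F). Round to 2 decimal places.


K = S * (H - F) / (1 - F)
H - F = 0.58
1 - F = 0.75
K = 10 * 0.58 / 0.75
= 7.73


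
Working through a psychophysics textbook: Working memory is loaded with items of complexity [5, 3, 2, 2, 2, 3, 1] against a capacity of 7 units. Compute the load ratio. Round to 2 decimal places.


Total complexity = 5 + 3 + 2 + 2 + 2 + 3 + 1 = 18
Load = total / capacity = 18 / 7
= 2.57


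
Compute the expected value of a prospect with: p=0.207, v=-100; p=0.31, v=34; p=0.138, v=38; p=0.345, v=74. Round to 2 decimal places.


EU = sum(p_i * v_i)
0.207 * -100 = -20.7
0.31 * 34 = 10.54
0.138 * 38 = 5.244
0.345 * 74 = 25.53
EU = -20.7 + 10.54 + 5.244 + 25.53
= 20.61


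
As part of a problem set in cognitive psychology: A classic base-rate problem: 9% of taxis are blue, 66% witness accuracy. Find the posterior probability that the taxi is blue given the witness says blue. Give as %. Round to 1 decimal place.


P(blue | says blue) = P(says blue | blue)*P(blue) / [P(says blue | blue)*P(blue) + P(says blue | not blue)*P(not blue)]
Numerator = 0.66 * 0.09 = 0.0594
False identification = 0.34 * 0.91 = 0.3094
P = 0.0594 / (0.0594 + 0.3094)
= 0.0594 / 0.3688
As percentage = 16.1


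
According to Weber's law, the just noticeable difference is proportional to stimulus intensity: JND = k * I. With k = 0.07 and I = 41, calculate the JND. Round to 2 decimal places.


JND = k * I
JND = 0.07 * 41
= 2.87


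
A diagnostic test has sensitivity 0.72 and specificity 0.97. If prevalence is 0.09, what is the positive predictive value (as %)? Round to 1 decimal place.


PPV = (sens * prev) / (sens * prev + (1-spec) * (1-prev))
Numerator = 0.72 * 0.09 = 0.0648
P(positive and no disease) = (1 - spec) * (1 - prev) = (1 - 0.97) * (1 - 0.09) = 0.0273
Denominator = 0.0648 + 0.0273 = 0.0921
PPV = 0.0648 / 0.0921 = 0.703583
As percentage = 70.4


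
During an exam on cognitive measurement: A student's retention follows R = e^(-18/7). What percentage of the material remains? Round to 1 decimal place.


R = e^(-t/S)
-t/S = -18/7 = -2.571429
R = e^(-2.571429) = 0.076426
Percentage = 0.076426 * 100
= 7.6


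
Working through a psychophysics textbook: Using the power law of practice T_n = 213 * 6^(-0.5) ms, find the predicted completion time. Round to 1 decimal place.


T_n = 213 * 6^(-0.5)
6^(-0.5) = 0.408248
T_n = 213 * 0.408248
= 87.0 ms


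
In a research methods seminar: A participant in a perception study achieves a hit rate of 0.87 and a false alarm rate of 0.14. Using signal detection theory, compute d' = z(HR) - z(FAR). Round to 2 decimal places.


d' = z(HR) - z(FAR)
z(0.87) = 1.1264
z(0.14) = -1.0803
d' = 1.1264 - -1.0803
= 2.21


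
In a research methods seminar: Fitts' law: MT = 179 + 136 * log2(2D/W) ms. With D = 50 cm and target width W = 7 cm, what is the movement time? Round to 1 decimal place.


MT = 179 + 136 * log2(2*50/7)
2D/W = 14.285714
log2(14.285714) = 3.8365
MT = 179 + 136 * 3.8365
= 700.8 ms


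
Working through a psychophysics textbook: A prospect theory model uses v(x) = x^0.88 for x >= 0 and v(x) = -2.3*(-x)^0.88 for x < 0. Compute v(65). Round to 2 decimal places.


Since x = 65 >= 0, use v(x) = x^0.88
65^0.88 = 39.388
v(65) = 39.39


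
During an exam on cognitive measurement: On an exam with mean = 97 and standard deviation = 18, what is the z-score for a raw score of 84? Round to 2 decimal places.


z = (X - mu) / sigma
= (84 - 97) / 18
= -13 / 18
= -0.72


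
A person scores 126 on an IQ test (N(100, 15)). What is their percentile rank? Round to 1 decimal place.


z = (IQ - mean) / SD
z = (126 - 100) / 15 = 1.7333
Percentile = Phi(1.7333) * 100
Phi(1.7333) = 0.958479
= 95.8


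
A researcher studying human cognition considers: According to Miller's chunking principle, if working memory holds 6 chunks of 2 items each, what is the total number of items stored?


Total items = chunks * items_per_chunk
= 6 * 2
= 12


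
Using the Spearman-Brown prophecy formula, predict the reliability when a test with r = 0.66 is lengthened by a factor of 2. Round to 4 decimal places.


r_new = n*r / (1 + (n-1)*r)
Numerator = 2 * 0.66 = 1.32
Denominator = 1 + 1 * 0.66 = 1.66
r_new = 1.32 / 1.66
= 0.7952


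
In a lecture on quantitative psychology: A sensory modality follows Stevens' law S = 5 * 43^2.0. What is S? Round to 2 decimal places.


S = 5 * 43^2.0
43^2.0 = 1849.0
S = 5 * 1849.0
= 9245.00


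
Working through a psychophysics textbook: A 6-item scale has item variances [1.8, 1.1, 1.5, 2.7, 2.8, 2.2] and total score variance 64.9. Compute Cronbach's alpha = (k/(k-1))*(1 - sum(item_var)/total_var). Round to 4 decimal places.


alpha = (k/(k-1)) * (1 - sum(s_i^2)/s_total^2)
sum(item variances) = 12.1
k/(k-1) = 6/5 = 1.2
1 - 12.1/64.9 = 1 - 0.186441 = 0.813559
alpha = 1.2 * 0.813559
= 0.9763


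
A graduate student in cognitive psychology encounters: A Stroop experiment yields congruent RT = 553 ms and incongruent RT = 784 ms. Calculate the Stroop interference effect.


Stroop effect = RT(incongruent) - RT(congruent)
= 784 - 553
= 231 ms


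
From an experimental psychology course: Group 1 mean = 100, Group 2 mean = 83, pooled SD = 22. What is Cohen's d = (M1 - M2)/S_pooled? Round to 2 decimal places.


Cohen's d = (M1 - M2) / S_pooled
= (100 - 83) / 22
= 17 / 22
= 0.77


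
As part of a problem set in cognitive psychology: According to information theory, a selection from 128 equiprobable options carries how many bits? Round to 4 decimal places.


H = log2(n)
H = log2(128)
= 7.0000


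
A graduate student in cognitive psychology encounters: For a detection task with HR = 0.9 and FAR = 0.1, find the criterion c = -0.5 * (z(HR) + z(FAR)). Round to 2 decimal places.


c = -0.5 * (z(HR) + z(FAR))
z(0.9) = 1.2816
z(0.1) = -1.2816
c = -0.5 * (1.2816 + -1.2816)
= -0.5 * 0.0
= 0.00


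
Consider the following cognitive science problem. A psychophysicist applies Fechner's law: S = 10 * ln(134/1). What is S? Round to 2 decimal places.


S = 10 * ln(134/1)
I/I0 = 134.0
ln(134.0) = 4.8978
S = 10 * 4.8978
= 48.98


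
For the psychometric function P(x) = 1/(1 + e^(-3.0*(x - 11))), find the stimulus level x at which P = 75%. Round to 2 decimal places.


At P = 0.75: 0.75 = 1/(1 + e^(-k*(x-x0)))
Solving: e^(-k*(x-x0)) = 1/3
x = x0 + ln(3)/k
ln(3) = 1.0986
x = 11 + 1.0986/3.0
= 11 + 0.3662
= 11.37


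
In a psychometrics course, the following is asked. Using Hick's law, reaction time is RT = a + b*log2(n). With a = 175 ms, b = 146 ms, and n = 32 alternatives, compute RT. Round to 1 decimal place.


RT = 175 + 146 * log2(32)
log2(32) = 5.0
RT = 175 + 146 * 5.0
= 175 + 730.0
= 905.0 ms


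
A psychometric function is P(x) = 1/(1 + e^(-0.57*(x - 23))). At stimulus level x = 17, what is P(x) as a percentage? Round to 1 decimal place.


P(x) = 1/(1 + e^(-0.57*(17 - 23)))
Exponent = -0.57 * -6 = 3.42
e^(3.42) = 30.569415
P = 1/(1 + 30.569415) = 0.031676
Percentage = 3.2


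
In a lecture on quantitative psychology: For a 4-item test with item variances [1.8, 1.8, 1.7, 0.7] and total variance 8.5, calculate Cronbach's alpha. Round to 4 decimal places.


alpha = (k/(k-1)) * (1 - sum(s_i^2)/s_total^2)
sum(item variances) = 6.0
k/(k-1) = 4/3 = 1.333333
1 - 6.0/8.5 = 1 - 0.705882 = 0.294118
alpha = 1.333333 * 0.294118
= 0.3922


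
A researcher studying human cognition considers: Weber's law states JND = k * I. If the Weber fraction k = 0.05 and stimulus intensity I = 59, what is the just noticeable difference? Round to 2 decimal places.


JND = k * I
JND = 0.05 * 59
= 2.95


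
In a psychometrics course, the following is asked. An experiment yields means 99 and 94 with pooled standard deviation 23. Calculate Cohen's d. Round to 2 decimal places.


Cohen's d = (M1 - M2) / S_pooled
= (99 - 94) / 23
= 5 / 23
= 0.22


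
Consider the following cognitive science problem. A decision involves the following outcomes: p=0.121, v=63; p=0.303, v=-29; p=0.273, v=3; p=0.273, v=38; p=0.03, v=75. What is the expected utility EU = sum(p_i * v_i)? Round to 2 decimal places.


EU = sum(p_i * v_i)
0.121 * 63 = 7.623
0.303 * -29 = -8.787
0.273 * 3 = 0.819
0.273 * 38 = 10.374
0.03 * 75 = 2.25
EU = 7.623 + -8.787 + 0.819 + 10.374 + 2.25
= 12.28


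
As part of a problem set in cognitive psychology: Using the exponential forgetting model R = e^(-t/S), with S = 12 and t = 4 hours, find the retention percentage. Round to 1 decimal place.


R = e^(-t/S)
-t/S = -4/12 = -0.333333
R = e^(-0.333333) = 0.716532
Percentage = 0.716532 * 100
= 71.7


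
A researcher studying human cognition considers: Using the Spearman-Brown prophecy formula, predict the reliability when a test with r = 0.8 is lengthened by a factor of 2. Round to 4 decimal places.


r_new = n*r / (1 + (n-1)*r)
Numerator = 2 * 0.8 = 1.6
Denominator = 1 + 1 * 0.8 = 1.8
r_new = 1.6 / 1.8
= 0.8889


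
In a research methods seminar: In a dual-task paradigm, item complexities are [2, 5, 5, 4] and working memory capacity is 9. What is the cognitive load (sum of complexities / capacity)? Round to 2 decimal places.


Total complexity = 2 + 5 + 5 + 4 = 16
Load = total / capacity = 16 / 9
= 1.78


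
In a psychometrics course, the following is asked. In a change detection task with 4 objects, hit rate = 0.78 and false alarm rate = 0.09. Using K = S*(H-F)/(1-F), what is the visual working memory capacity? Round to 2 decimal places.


K = S * (H - F) / (1 - F)
H - F = 0.69
1 - F = 0.91
K = 4 * 0.69 / 0.91
= 3.03


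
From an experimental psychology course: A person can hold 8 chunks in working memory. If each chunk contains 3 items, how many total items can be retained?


Total items = chunks * items_per_chunk
= 8 * 3
= 24


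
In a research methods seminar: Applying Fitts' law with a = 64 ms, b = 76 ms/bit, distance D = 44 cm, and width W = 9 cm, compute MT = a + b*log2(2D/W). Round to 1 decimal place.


MT = 64 + 76 * log2(2*44/9)
2D/W = 9.777778
log2(9.777778) = 3.2895
MT = 64 + 76 * 3.2895
= 314.0 ms


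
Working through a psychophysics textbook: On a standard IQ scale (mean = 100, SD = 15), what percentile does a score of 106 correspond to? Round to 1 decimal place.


z = (IQ - mean) / SD
z = (106 - 100) / 15 = 0.4
Percentile = Phi(0.4) * 100
Phi(0.4) = 0.655422
= 65.5


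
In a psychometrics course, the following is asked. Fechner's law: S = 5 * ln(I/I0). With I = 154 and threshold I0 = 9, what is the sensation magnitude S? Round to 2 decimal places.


S = 5 * ln(154/9)
I/I0 = 17.111111
ln(17.111111) = 2.8397
S = 5 * 2.8397
= 14.20


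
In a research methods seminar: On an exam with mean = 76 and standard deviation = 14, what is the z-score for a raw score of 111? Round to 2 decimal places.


z = (X - mu) / sigma
= (111 - 76) / 14
= 35 / 14
= 2.50


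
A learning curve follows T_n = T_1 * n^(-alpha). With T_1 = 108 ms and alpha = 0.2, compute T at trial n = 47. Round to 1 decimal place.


T_n = 108 * 47^(-0.2)
47^(-0.2) = 0.462999
T_n = 108 * 0.462999
= 50.0 ms


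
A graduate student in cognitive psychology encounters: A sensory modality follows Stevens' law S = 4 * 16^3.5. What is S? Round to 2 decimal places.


S = 4 * 16^3.5
16^3.5 = 16384.0
S = 4 * 16384.0
= 65536.00


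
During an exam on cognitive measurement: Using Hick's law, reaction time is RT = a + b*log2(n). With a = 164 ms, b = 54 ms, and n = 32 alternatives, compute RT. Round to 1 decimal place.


RT = 164 + 54 * log2(32)
log2(32) = 5.0
RT = 164 + 54 * 5.0
= 164 + 270.0
= 434.0 ms


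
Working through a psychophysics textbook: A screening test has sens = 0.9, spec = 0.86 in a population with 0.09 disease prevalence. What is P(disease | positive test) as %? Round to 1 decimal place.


PPV = (sens * prev) / (sens * prev + (1-spec) * (1-prev))
Numerator = 0.9 * 0.09 = 0.081
P(positive and no disease) = (1 - spec) * (1 - prev) = (1 - 0.86) * (1 - 0.09) = 0.1274
Denominator = 0.081 + 0.1274 = 0.2084
PPV = 0.081 / 0.2084 = 0.388676
As percentage = 38.9


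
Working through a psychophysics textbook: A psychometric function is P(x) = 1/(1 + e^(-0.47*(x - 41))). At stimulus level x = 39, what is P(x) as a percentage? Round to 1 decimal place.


P(x) = 1/(1 + e^(-0.47*(39 - 41)))
Exponent = -0.47 * -2 = 0.94
e^(0.94) = 2.559981
P = 1/(1 + 2.559981) = 0.2809
Percentage = 28.1


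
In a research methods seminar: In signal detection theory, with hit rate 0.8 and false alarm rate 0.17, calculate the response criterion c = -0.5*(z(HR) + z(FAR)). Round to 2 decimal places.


c = -0.5 * (z(HR) + z(FAR))
z(0.8) = 0.8416
z(0.17) = -0.9542
c = -0.5 * (0.8416 + -0.9542)
= -0.5 * -0.1126
= 0.06


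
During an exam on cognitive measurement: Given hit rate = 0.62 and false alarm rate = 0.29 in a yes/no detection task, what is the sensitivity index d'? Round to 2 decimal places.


d' = z(HR) - z(FAR)
z(0.62) = 0.3055
z(0.29) = -0.5534
d' = 0.3055 - -0.5534
= 0.86


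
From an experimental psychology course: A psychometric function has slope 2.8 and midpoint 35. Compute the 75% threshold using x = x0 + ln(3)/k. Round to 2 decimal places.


At P = 0.75: 0.75 = 1/(1 + e^(-k*(x-x0)))
Solving: e^(-k*(x-x0)) = 1/3
x = x0 + ln(3)/k
ln(3) = 1.0986
x = 35 + 1.0986/2.8
= 35 + 0.3924
= 35.39


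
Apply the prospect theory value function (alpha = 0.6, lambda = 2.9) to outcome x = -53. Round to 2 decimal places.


Since x = -53 < 0, use v(x) = -lambda*(-x)^alpha
(-x) = 53
53^0.6 = 10.8284
v(-53) = -2.9 * 10.8284
= -31.40


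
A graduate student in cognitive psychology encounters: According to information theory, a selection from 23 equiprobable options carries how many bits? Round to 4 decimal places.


H = log2(n)
H = log2(23)
= 4.5236


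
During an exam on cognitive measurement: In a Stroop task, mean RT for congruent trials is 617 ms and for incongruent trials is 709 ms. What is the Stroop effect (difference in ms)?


Stroop effect = RT(incongruent) - RT(congruent)
= 709 - 617
= 92 ms


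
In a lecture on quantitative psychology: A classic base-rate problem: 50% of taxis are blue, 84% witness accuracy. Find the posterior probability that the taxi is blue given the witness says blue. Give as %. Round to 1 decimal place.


P(blue | says blue) = P(says blue | blue)*P(blue) / [P(says blue | blue)*P(blue) + P(says blue | not blue)*P(not blue)]
Numerator = 0.84 * 0.5 = 0.42
False identification = 0.16 * 0.5 = 0.08
P = 0.42 / (0.42 + 0.08)
= 0.42 / 0.5
As percentage = 84.0


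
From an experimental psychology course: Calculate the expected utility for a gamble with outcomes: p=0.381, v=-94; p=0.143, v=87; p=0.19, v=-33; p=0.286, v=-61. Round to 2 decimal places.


EU = sum(p_i * v_i)
0.381 * -94 = -35.814
0.143 * 87 = 12.441
0.19 * -33 = -6.27
0.286 * -61 = -17.446
EU = -35.814 + 12.441 + -6.27 + -17.446
= -47.09


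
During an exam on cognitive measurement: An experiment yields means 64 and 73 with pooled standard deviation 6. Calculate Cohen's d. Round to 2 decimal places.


Cohen's d = (M1 - M2) / S_pooled
= (64 - 73) / 6
= -9 / 6
= -1.50
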